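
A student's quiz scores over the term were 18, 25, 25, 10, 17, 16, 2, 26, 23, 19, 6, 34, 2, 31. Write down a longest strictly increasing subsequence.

Patience tails give the LIS length; then backtrack through the dp parents:
18 → extends → [18]
25 → extends → [18, 25]
25 → already a tail → [18, 25]
10 → replaces 18 → [10, 25]
17 → replaces 25 → [10, 17]
16 → replaces 17 → [10, 16]
2 → replaces 10 → [2, 16]
26 → extends → [2, 16, 26]
23 → replaces 26 → [2, 16, 23]
19 → replaces 23 → [2, 16, 19]
6 → replaces 16 → [2, 6, 19]
34 → extends → [2, 6, 19, 34]
2 → already a tail → [2, 6, 19, 34]
31 → replaces 34 → [2, 6, 19, 31]
Length 4; one witness is 18, 25, 26, 34.

18, 25, 26, 34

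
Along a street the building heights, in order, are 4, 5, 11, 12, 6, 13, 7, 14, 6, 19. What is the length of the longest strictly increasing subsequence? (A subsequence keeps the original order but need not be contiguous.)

Track the smallest tail for each achievable length (strict):
4 → extends → [4]
5 → extends → [4, 5]
11 → extends → [4, 5, 11]
12 → extends → [4, 5, 11, 12]
6 → replaces 11 → [4, 5, 6, 12]
13 → extends → [4, 5, 6, 12, 13]
7 → replaces 12 → [4, 5, 6, 7, 13]
14 → extends → [4, 5, 6, 7, 13, 14]
6 → already a tail → [4, 5, 6, 7, 13, 14]
19 → extends → [4, 5, 6, 7, 13, 14, 19]
Seven tails, so the longest strictly increasing subsequence has length 7 (e.g. 4, 5, 11, 12, 13, 14, 19).

7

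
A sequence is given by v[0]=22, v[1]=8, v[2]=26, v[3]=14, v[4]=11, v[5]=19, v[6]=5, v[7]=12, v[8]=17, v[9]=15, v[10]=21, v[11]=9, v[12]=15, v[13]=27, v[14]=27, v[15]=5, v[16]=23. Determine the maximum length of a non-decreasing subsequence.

Let dp[i] be the length of the longest such subsequence ending at index i:
i:      0  1  2  3  4  5  6  7  8  9 10 11 12 13 14 15 16
v[i]:  22  8 26 14 11 19  5 12 17 15 21  9 15 27 27  5 23
dp:     1  1  2  2  2  3  1  3  4  4  5  2  5  6  7  2  6
Maximum dp value is 7.

7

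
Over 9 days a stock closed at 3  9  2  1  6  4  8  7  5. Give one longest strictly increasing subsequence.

Patience tails give the LIS length; then backtrack through the dp parents:
3 → extends → [3]
9 → extends → [3, 9]
2 → replaces 3 → [2, 9]
1 → replaces 2 → [1, 9]
6 → replaces 9 → [1, 6]
4 → replaces 6 → [1, 4]
8 → extends → [1, 4, 8]
7 → replaces 8 → [1, 4, 7]
5 → replaces 7 → [1, 4, 5]
Length 3; one witness is 3, 6, 8.

3, 6, 8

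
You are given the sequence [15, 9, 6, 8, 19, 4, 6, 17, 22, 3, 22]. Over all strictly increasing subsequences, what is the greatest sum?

Let S[i] be the best sum of a strictly increasing subsequence ending at i:
i:      1  2  3  4  5  6  7  8  9 10 11
a[i]:  15  9  6  8 19  4  6 17 22  3 22
S:     15  9  6 14 34  4 10 32 56  3 56
Maximum is 56 (e.g. 15 + 19 + 22).

56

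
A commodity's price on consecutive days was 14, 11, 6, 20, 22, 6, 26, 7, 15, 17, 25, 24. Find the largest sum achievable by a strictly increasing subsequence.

Let S[i] be the best sum of a strictly increasing subsequence ending at i:
i:      1  2  3  4  5  6  7  8  9 10 11 12
a[i]:  14 11  6 20 22  6 26  7 15 17 25 24
S:     14 11  6 34 56  6 82 13 29 46 81 80
Maximum is 82 (e.g. 14 + 20 + 22 + 26).

82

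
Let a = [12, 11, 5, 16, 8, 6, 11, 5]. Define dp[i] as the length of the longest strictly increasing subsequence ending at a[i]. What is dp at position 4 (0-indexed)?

2

dp[i] = 1 + max{dp[j] : j<i, a[j]<a[i]} (or 1 if no such j):
i:      0  1  2  3  4  5  6  7
a[i]:  12 11  5 16  8  6 11  5
dp:     1  1  1  2  2  2  3  1
At index 4 the value is 2.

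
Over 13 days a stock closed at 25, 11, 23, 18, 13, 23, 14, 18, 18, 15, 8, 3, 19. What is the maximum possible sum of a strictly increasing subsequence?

Let S[i] be the best sum of a strictly increasing subsequence ending at i:
i:      1  2  3  4  5  6  7  8  9 10 11 12 13
a[i]:  25 11 23 18 13 23 14 18 18 15  8  3 19
S:     25 11 34 29 24 52 38 56 56 53  8  3 75
Maximum is 75 (e.g. 11 + 13 + 14 + 18 + 19).

75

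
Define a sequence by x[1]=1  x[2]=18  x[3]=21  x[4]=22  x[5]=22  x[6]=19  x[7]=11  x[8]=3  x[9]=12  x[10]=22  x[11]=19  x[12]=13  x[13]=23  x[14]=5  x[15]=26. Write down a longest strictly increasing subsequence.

1, 18, 21, 22, 23, 26

Patience tails give the LIS length; then backtrack through the dp parents:
1 → extends → [1]
18 → extends → [1, 18]
21 → extends → [1, 18, 21]
22 → extends → [1, 18, 21, 22]
22 → already a tail → [1, 18, 21, 22]
19 → replaces 21 → [1, 18, 19, 22]
11 → replaces 18 → [1, 11, 19, 22]
3 → replaces 11 → [1, 3, 19, 22]
12 → replaces 19 → [1, 3, 12, 22]
22 → already a tail → [1, 3, 12, 22]
19 → replaces 22 → [1, 3, 12, 19]
13 → replaces 19 → [1, 3, 12, 13]
23 → extends → [1, 3, 12, 13, 23]
5 → replaces 12 → [1, 3, 5, 13, 23]
26 → extends → [1, 3, 5, 13, 23, 26]
Length 6; one witness is 1, 18, 21, 22, 23, 26.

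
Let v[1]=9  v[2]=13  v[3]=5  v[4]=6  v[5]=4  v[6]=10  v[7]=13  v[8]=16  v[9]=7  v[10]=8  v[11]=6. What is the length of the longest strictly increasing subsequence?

5

Track the smallest tail for each achievable length (strict):
9 → extends → [9]
13 → extends → [9, 13]
5 → replaces 9 → [5, 13]
6 → replaces 13 → [5, 6]
4 → replaces 5 → [4, 6]
10 → extends → [4, 6, 10]
13 → extends → [4, 6, 10, 13]
16 → extends → [4, 6, 10, 13, 16]
7 → replaces 10 → [4, 6, 7, 13, 16]
8 → replaces 13 → [4, 6, 7, 8, 16]
6 → already a tail → [4, 6, 7, 8, 16]
Five tails, so the longest strictly increasing subsequence has length 5 (e.g. 5, 6, 10, 13, 16).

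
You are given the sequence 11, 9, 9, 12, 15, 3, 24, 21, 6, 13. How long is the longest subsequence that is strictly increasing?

4

Let dp[i] be the length of the longest such subsequence ending at index i:
i:      1  2  3  4  5  6  7  8  9 10
a[i]:  11  9  9 12 15  3 24 21  6 13
dp:     1  1  1  2  3  1  4  4  2  3
Maximum dp value is 4.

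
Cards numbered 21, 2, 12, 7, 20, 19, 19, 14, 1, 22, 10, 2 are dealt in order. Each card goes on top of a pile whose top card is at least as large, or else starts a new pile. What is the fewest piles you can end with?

Place each on the leftmost legal pile:
21 → new pile 1 (tops now [21])
2 → pile 1 (tops now [2])
12 → new pile 2 (tops now [2, 12])
7 → pile 2 (tops now [2, 7])
20 → new pile 3 (tops now [2, 7, 20])
19 → pile 3 (tops now [2, 7, 19])
19 → pile 3 (tops now [2, 7, 19])
14 → pile 3 (tops now [2, 7, 14])
1 → pile 1 (tops now [1, 7, 14])
22 → new pile 4 (tops now [1, 7, 14, 22])
10 → pile 3 (tops now [1, 7, 10, 22])
2 → pile 2 (tops now [1, 2, 10, 22])
Four piles.

4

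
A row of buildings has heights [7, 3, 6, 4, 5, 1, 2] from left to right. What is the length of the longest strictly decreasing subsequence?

Negate each value so 'decreasing' becomes 'increasing', then run patience tails on the negated sequence:
-7 → extends → [-7]
-3 → extends → [-7, -3]
-6 → replaces -3 → [-7, -6]
-4 → extends → [-7, -6, -4]
-5 → replaces -4 → [-7, -6, -5]
-1 → extends → [-7, -6, -5, -1]
-2 → replaces -1 → [-7, -6, -5, -2]
Four tails, so the longest strictly decreasing subsequence of the original has length 4.

4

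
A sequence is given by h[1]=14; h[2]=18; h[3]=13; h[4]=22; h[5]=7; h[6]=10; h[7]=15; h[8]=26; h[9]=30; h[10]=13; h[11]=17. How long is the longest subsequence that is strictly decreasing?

3

Negate each value so 'decreasing' becomes 'increasing', then run patience tails on the negated sequence:
-14 → extends → [-14]
-18 → replaces -14 → [-18]
-13 → extends → [-18, -13]
-22 → replaces -18 → [-22, -13]
-7 → extends → [-22, -13, -7]
-10 → replaces -7 → [-22, -13, -10]
-15 → replaces -13 → [-22, -15, -10]
-26 → replaces -22 → [-26, -15, -10]
-30 → replaces -26 → [-30, -15, -10]
-13 → replaces -10 → [-30, -15, -13]
-17 → replaces -15 → [-30, -17, -13]
Three tails, so the longest strictly decreasing subsequence of the original has length 3.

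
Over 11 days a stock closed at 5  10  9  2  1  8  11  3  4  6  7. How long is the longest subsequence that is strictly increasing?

Let dp[i] be the length of the longest such subsequence ending at index i:
i:      1  2  3  4  5  6  7  8  9 10 11
a[i]:   5 10  9  2  1  8 11  3  4  6  7
dp:     1  2  2  1  1  2  3  2  3  4  5
Maximum dp value is 5.

5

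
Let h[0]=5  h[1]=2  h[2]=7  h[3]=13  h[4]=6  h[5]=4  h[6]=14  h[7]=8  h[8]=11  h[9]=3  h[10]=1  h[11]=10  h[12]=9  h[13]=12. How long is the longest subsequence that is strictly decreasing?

Negate each value so 'decreasing' becomes 'increasing', then run patience tails on the negated sequence:
-5 → extends → [-5]
-2 → extends → [-5, -2]
-7 → replaces -5 → [-7, -2]
-13 → replaces -7 → [-13, -2]
-6 → replaces -2 → [-13, -6]
-4 → extends → [-13, -6, -4]
-14 → replaces -13 → [-14, -6, -4]
-8 → replaces -6 → [-14, -8, -4]
-11 → replaces -8 → [-14, -11, -4]
-3 → extends → [-14, -11, -4, -3]
-1 → extends → [-14, -11, -4, -3, -1]
-10 → replaces -4 → [-14, -11, -10, -3, -1]
-9 → replaces -3 → [-14, -11, -10, -9, -1]
-12 → replaces -11 → [-14, -12, -10, -9, -1]
Five tails, so the longest strictly decreasing subsequence of the original has length 5.

5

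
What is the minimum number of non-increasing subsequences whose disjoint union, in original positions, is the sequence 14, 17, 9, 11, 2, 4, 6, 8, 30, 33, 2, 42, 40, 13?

7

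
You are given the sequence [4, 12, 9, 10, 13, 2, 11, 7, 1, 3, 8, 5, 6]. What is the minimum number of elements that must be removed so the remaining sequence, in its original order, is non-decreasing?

9

Fewest deletions = n − (longest non-decreasing subsequence).
Patience tails:
4 → extends → [4]
12 → extends → [4, 12]
9 → replaces 12 → [4, 9]
10 → extends → [4, 9, 10]
13 → extends → [4, 9, 10, 13]
2 → replaces 4 → [2, 9, 10, 13]
11 → replaces 13 → [2, 9, 10, 11]
7 → replaces 9 → [2, 7, 10, 11]
1 → replaces 2 → [1, 7, 10, 11]
3 → replaces 7 → [1, 3, 10, 11]
8 → replaces 10 → [1, 3, 8, 11]
5 → replaces 8 → [1, 3, 5, 11]
6 → replaces 11 → [1, 3, 5, 6]
Longest non-decreasing subsequence has length 4, so deletions = 13 − 4 = 9.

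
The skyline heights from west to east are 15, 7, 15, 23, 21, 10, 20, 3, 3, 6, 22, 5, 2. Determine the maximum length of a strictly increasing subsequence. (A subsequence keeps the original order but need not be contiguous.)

Let dp[i] be the length of the longest such subsequence ending at index i:
i:      1  2  3  4  5  6  7  8  9 10 11 12 13
a[i]:  15  7 15 23 21 10 20  3  3  6 22  5  2
dp:     1  1  2  3  3  2  3  1  1  2  4  2  1
Maximum dp value is 4.

4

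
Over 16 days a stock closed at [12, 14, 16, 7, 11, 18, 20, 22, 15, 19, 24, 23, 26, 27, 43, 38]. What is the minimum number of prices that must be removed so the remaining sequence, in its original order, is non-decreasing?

Fewest deletions = n − (longest non-decreasing subsequence).
Patience tails:
12 → extends → [12]
14 → extends → [12, 14]
16 → extends → [12, 14, 16]
7 → replaces 12 → [7, 14, 16]
11 → replaces 14 → [7, 11, 16]
18 → extends → [7, 11, 16, 18]
20 → extends → [7, 11, 16, 18, 20]
22 → extends → [7, 11, 16, 18, 20, 22]
15 → replaces 16 → [7, 11, 15, 18, 20, 22]
19 → replaces 20 → [7, 11, 15, 18, 19, 22]
24 → extends → [7, 11, 15, 18, 19, 22, 24]
23 → replaces 24 → [7, 11, 15, 18, 19, 22, 23]
26 → extends → [7, 11, 15, 18, 19, 22, 23, 26]
27 → extends → [7, 11, 15, 18, 19, 22, 23, 26, 27]
43 → extends → [7, 11, 15, 18, 19, 22, 23, 26, 27, 43]
38 → replaces 43 → [7, 11, 15, 18, 19, 22, 23, 26, 27, 38]
Longest non-decreasing subsequence has length 10, so deletions = 16 − 10 = 6.

6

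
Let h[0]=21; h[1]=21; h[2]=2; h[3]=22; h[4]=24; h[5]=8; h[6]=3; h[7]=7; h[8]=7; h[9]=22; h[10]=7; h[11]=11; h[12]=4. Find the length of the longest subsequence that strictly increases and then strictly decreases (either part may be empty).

6

inc[i] = longest strictly increasing subsequence ending at i; dec[i] = longest strictly decreasing subsequence starting at i:
i:      0  1  2  3  4  5  6  7  8  9 10 11 12
h[i]:  21 21  2 22 24  8  3  7  7 22  7 11  4
inc:    1  1  1  2  3  2  2  3  3  4  3  4  3
dec:    4  4  1  4  4  3  1  2  2  3  2  2  1
Best peak at i=4 (value 24): inc=3, dec=4, length 3+4−1 = 6.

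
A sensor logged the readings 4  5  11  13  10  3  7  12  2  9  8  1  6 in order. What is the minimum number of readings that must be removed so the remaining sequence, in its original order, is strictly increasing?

Fewest deletions = n − (longest strictly increasing subsequence).
Patience tails:
4 → extends → [4]
5 → extends → [4, 5]
11 → extends → [4, 5, 11]
13 → extends → [4, 5, 11, 13]
10 → replaces 11 → [4, 5, 10, 13]
3 → replaces 4 → [3, 5, 10, 13]
7 → replaces 10 → [3, 5, 7, 13]
12 → replaces 13 → [3, 5, 7, 12]
2 → replaces 3 → [2, 5, 7, 12]
9 → replaces 12 → [2, 5, 7, 9]
8 → replaces 9 → [2, 5, 7, 8]
1 → replaces 2 → [1, 5, 7, 8]
6 → replaces 7 → [1, 5, 6, 8]
Longest strictly increasing subsequence has length 4, so deletions = 13 − 4 = 9.

9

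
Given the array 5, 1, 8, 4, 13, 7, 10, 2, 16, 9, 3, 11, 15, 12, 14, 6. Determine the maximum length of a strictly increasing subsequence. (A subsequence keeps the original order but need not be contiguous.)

Let dp[i] be the length of the longest such subsequence ending at index i:
i:      1  2  3  4  5  6  7  8  9 10 11 12 13 14 15 16
a[i]:   5  1  8  4 13  7 10  2 16  9  3 11 15 12 14  6
dp:     1  1  2  2  3  3  4  2  5  4  3  5  6  6  7  4
Maximum dp value is 7.

7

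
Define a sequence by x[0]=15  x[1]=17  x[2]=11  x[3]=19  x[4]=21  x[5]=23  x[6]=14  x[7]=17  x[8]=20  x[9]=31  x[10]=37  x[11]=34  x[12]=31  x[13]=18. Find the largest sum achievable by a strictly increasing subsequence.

163

Let S[i] be the best sum of a strictly increasing subsequence ending at i:
i:       0   1   2   3   4   5   6   7   8   9  10  11  12  13
x[i]:   15  17  11  19  21  23  14  17  20  31  37  34  31  18
S:      15  32  11  51  72  95  25  42  71 126 163 160 126  60
Maximum is 163 (e.g. 15 + 17 + 19 + 21 + 23 + 31 + 37).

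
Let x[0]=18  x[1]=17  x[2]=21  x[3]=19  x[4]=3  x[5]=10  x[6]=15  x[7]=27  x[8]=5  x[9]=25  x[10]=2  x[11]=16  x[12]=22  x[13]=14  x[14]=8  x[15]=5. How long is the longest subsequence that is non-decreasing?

Track the smallest tail for each achievable length (allowing ties):
18 → extends → [18]
17 → replaces 18 → [17]
21 → extends → [17, 21]
19 → replaces 21 → [17, 19]
3 → replaces 17 → [3, 19]
10 → replaces 19 → [3, 10]
15 → extends → [3, 10, 15]
27 → extends → [3, 10, 15, 27]
5 → replaces 10 → [3, 5, 15, 27]
25 → replaces 27 → [3, 5, 15, 25]
2 → replaces 3 → [2, 5, 15, 25]
16 → replaces 25 → [2, 5, 15, 16]
22 → extends → [2, 5, 15, 16, 22]
14 → replaces 15 → [2, 5, 14, 16, 22]
8 → replaces 14 → [2, 5, 8, 16, 22]
5 → replaces 8 → [2, 5, 5, 16, 22]
Five tails, so the longest non-decreasing subsequence has length 5 (e.g. 3, 10, 15, 16, 22).

5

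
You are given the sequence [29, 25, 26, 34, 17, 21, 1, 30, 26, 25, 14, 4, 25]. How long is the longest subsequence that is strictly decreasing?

6

Negate each value so 'decreasing' becomes 'increasing', then run patience tails on the negated sequence:
-29 → extends → [-29]
-25 → extends → [-29, -25]
-26 → replaces -25 → [-29, -26]
-34 → replaces -29 → [-34, -26]
-17 → extends → [-34, -26, -17]
-21 → replaces -17 → [-34, -26, -21]
-1 → extends → [-34, -26, -21, -1]
-30 → replaces -26 → [-34, -30, -21, -1]
-26 → replaces -21 → [-34, -30, -26, -1]
-25 → replaces -1 → [-34, -30, -26, -25]
-14 → extends → [-34, -30, -26, -25, -14]
-4 → extends → [-34, -30, -26, -25, -14, -4]
-25 → already a tail → [-34, -30, -26, -25, -14, -4]
Six tails, so the longest strictly decreasing subsequence of the original has length 6.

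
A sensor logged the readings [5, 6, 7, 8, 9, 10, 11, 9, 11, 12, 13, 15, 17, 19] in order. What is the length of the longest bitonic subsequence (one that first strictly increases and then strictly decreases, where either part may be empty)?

12

inc[i] = longest strictly increasing subsequence ending at i; dec[i] = longest strictly decreasing subsequence starting at i:
i:      1  2  3  4  5  6  7  8  9 10 11 12 13 14
a[i]:   5  6  7  8  9 10 11  9 11 12 13 15 17 19
inc:    1  2  3  4  5  6  7  5  7  8  9 10 11 12
dec:    1  1  1  1  1  2  2  1  1  1  1  1  1  1
Best peak at i=14 (value 19): inc=12, dec=1, length 12+1−1 = 12.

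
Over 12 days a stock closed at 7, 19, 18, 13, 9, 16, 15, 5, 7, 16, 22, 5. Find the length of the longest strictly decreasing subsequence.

Negate each value so 'decreasing' becomes 'increasing', then run patience tails on the negated sequence:
-7 → extends → [-7]
-19 → replaces -7 → [-19]
-18 → extends → [-19, -18]
-13 → extends → [-19, -18, -13]
-9 → extends → [-19, -18, -13, -9]
-16 → replaces -13 → [-19, -18, -16, -9]
-15 → replaces -9 → [-19, -18, -16, -15]
-5 → extends → [-19, -18, -16, -15, -5]
-7 → replaces -5 → [-19, -18, -16, -15, -7]
-16 → already a tail → [-19, -18, -16, -15, -7]
-22 → replaces -19 → [-22, -18, -16, -15, -7]
-5 → extends → [-22, -18, -16, -15, -7, -5]
Six tails, so the longest strictly decreasing subsequence of the original has length 6.

6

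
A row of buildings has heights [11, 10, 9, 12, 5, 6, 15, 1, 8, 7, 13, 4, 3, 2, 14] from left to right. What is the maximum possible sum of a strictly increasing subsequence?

Let S[i] be the best sum of a strictly increasing subsequence ending at i:
i:      1  2  3  4  5  6  7  8  9 10 11 12 13 14 15
a[i]:  11 10  9 12  5  6 15  1  8  7 13  4  3  2 14
S:     11 10  9 23  5 11 38  1 19 18 36  5  4  3 50
Maximum is 50 (e.g. 11 + 12 + 13 + 14).

50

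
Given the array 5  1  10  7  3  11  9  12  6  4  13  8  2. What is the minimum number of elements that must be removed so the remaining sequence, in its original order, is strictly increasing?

Fewest deletions = n − (longest strictly increasing subsequence).
i:      1  2  3  4  5  6  7  8  9 10 11 12 13
a[i]:   5  1 10  7  3 11  9 12  6  4 13  8  2
dp:     1  1  2  2  2  3  3  4  3  3  5  4  2
max dp = 5, so deletions = 13 − 5 = 8.

8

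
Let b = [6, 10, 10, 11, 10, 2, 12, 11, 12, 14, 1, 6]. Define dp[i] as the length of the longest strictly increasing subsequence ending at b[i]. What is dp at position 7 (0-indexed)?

dp[i] = 1 + max{dp[j] : j<i, b[j]<b[i]} (or 1 if no such j):
i:      0  1  2  3  4  5  6  7  8  9 10 11
b[i]:   6 10 10 11 10  2 12 11 12 14  1  6
dp:     1  2  2  3  2  1  4  3  4  5  1  2
At index 7 the value is 3.

3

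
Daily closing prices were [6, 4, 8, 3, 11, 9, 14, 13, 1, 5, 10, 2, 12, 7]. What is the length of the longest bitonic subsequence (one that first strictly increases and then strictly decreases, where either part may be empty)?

inc[i] = longest strictly increasing subsequence ending at i; dec[i] = longest strictly decreasing subsequence starting at i:
i:      1  2  3  4  5  6  7  8  9 10 11 12 13 14
a[i]:   6  4  8  3 11  9 14 13  1  5 10  2 12  7
inc:    1  1  2  1  3  3  4  4  1  2  4  2  5  3
dec:    4  3  3  2  4  3  4  3  1  2  2  1  2  1
Best peak at i=7 (value 14): inc=4, dec=4, length 4+4−1 = 7.

7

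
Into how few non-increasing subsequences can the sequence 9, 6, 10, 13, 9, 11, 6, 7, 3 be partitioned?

3

Place each on the leftmost legal pile:
9 → new pile 1 (tops now [9])
6 → pile 1 (tops now [6])
10 → new pile 2 (tops now [6, 10])
13 → new pile 3 (tops now [6, 10, 13])
9 → pile 2 (tops now [6, 9, 13])
11 → pile 3 (tops now [6, 9, 11])
6 → pile 1 (tops now [6, 9, 11])
7 → pile 2 (tops now [6, 7, 11])
3 → pile 1 (tops now [3, 7, 11])
Three piles.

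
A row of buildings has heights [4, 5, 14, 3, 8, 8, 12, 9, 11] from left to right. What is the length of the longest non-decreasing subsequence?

Track the smallest tail for each achievable length (allowing ties):
4 → extends → [4]
5 → extends → [4, 5]
14 → extends → [4, 5, 14]
3 → replaces 4 → [3, 5, 14]
8 → replaces 14 → [3, 5, 8]
8 → extends → [3, 5, 8, 8]
12 → extends → [3, 5, 8, 8, 12]
9 → replaces 12 → [3, 5, 8, 8, 9]
11 → extends → [3, 5, 8, 8, 9, 11]
Six tails, so the longest non-decreasing subsequence has length 6 (e.g. 4, 5, 8, 8, 9, 11).

6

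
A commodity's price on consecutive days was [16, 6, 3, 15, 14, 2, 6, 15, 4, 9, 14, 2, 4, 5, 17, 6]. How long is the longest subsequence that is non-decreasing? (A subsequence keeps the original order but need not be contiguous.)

Track the smallest tail for each achievable length (allowing ties):
16 → extends → [16]
6 → replaces 16 → [6]
3 → replaces 6 → [3]
15 → extends → [3, 15]
14 → replaces 15 → [3, 14]
2 → replaces 3 → [2, 14]
6 → replaces 14 → [2, 6]
15 → extends → [2, 6, 15]
4 → replaces 6 → [2, 4, 15]
9 → replaces 15 → [2, 4, 9]
14 → extends → [2, 4, 9, 14]
2 → replaces 4 → [2, 2, 9, 14]
4 → replaces 9 → [2, 2, 4, 14]
5 → replaces 14 → [2, 2, 4, 5]
17 → extends → [2, 2, 4, 5, 17]
6 → replaces 17 → [2, 2, 4, 5, 6]
Five tails, so the longest non-decreasing subsequence has length 5 (e.g. 6, 6, 9, 14, 17).

5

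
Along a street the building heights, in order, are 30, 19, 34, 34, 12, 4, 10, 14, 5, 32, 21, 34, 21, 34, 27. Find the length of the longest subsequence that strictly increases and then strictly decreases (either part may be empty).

6

inc[i] = longest strictly increasing subsequence ending at i; dec[i] = longest strictly decreasing subsequence starting at i:
i:      1  2  3  4  5  6  7  8  9 10 11 12 13 14 15
a[i]:  30 19 34 34 12  4 10 14  5 32 21 34 21 34 27
inc:    1  1  2  2  1  1  2  3  2  4  4  5  4  5  5
dec:    5  4  4  4  3  1  2  2  1  2  1  2  1  2  1
Best peak at i=12 (value 34): inc=5, dec=2, length 5+2−1 = 6.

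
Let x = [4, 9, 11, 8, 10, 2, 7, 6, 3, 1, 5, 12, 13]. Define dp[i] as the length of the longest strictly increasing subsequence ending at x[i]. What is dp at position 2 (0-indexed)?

dp[i] = 1 + max{dp[j] : j<i, x[j]<x[i]} (or 1 if no such j):
i:      0  1  2  3  4  5  6  7  8  9 10 11 12
x[i]:   4  9 11  8 10  2  7  6  3  1  5 12 13
dp:     1  2  3  2  3  1  2  2  2  1  3  4  5
At index 2 the value is 3.

3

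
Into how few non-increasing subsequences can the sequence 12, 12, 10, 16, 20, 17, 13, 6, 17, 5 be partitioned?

3

Place each on the leftmost legal pile:
12 → new pile 1 (tops now [12])
12 → pile 1 (tops now [12])
10 → pile 1 (tops now [10])
16 → new pile 2 (tops now [10, 16])
20 → new pile 3 (tops now [10, 16, 20])
17 → pile 3 (tops now [10, 16, 17])
13 → pile 2 (tops now [10, 13, 17])
6 → pile 1 (tops now [6, 13, 17])
17 → pile 3 (tops now [6, 13, 17])
5 → pile 1 (tops now [5, 13, 17])
Three piles.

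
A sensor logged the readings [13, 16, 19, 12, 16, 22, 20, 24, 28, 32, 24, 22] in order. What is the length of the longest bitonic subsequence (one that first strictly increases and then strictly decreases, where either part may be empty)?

inc[i] = longest strictly increasing subsequence ending at i; dec[i] = longest strictly decreasing subsequence starting at i:
i:      1  2  3  4  5  6  7  8  9 10 11 12
a[i]:  13 16 19 12 16 22 20 24 28 32 24 22
inc:    1  2  3  1  2  4  4  5  6  7  5  5
dec:    2  2  2  1  1  2  1  2  3  3  2  1
Best peak at i=10 (value 32): inc=7, dec=3, length 7+3−1 = 9.

9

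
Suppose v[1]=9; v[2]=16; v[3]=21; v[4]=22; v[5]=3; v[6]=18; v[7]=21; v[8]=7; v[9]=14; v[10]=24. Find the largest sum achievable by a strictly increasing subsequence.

Let S[i] be the best sum of a strictly increasing subsequence ending at i:
i:      1  2  3  4  5  6  7  8  9 10
v[i]:   9 16 21 22  3 18 21  7 14 24
S:      9 25 46 68  3 43 64 10 24 92
Maximum is 92 (e.g. 9 + 16 + 21 + 22 + 24).

92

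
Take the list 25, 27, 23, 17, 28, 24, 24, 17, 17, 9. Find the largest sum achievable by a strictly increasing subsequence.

Let S[i] be the best sum of a strictly increasing subsequence ending at i:
i:      1  2  3  4  5  6  7  8  9 10
a[i]:  25 27 23 17 28 24 24 17 17  9
S:     25 52 23 17 80 47 47 17 17  9
Maximum is 80 (e.g. 25 + 27 + 28).

80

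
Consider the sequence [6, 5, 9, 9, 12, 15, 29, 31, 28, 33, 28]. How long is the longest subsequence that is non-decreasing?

8

Track the smallest tail for each achievable length (allowing ties):
6 → extends → [6]
5 → replaces 6 → [5]
9 → extends → [5, 9]
9 → extends → [5, 9, 9]
12 → extends → [5, 9, 9, 12]
15 → extends → [5, 9, 9, 12, 15]
29 → extends → [5, 9, 9, 12, 15, 29]
31 → extends → [5, 9, 9, 12, 15, 29, 31]
28 → replaces 29 → [5, 9, 9, 12, 15, 28, 31]
33 → extends → [5, 9, 9, 12, 15, 28, 31, 33]
28 → replaces 31 → [5, 9, 9, 12, 15, 28, 28, 33]
Eight tails, so the longest non-decreasing subsequence has length 8 (e.g. 6, 9, 9, 12, 15, 29, 31, 33).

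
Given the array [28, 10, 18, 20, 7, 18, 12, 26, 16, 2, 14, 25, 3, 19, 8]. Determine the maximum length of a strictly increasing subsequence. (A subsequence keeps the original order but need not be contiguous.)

4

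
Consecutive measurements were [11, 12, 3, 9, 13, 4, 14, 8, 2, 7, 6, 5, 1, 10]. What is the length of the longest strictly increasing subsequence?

4

Let dp[i] be the length of the longest such subsequence ending at index i:
i:      1  2  3  4  5  6  7  8  9 10 11 12 13 14
a[i]:  11 12  3  9 13  4 14  8  2  7  6  5  1 10
dp:     1  2  1  2  3  2  4  3  1  3  3  3  1  4
Maximum dp value is 4.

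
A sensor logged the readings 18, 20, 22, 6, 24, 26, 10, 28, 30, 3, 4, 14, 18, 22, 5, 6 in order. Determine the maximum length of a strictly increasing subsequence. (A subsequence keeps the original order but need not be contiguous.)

7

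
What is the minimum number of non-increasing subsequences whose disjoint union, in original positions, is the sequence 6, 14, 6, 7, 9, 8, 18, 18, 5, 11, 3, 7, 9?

4

Place each on the leftmost legal pile:
6 → new pile 1 (tops now [6])
14 → new pile 2 (tops now [6, 14])
6 → pile 1 (tops now [6, 14])
7 → pile 2 (tops now [6, 7])
9 → new pile 3 (tops now [6, 7, 9])
8 → pile 3 (tops now [6, 7, 8])
18 → new pile 4 (tops now [6, 7, 8, 18])
18 → pile 4 (tops now [6, 7, 8, 18])
5 → pile 1 (tops now [5, 7, 8, 18])
11 → pile 4 (tops now [5, 7, 8, 11])
3 → pile 1 (tops now [3, 7, 8, 11])
7 → pile 2 (tops now [3, 7, 8, 11])
9 → pile 4 (tops now [3, 7, 8, 9])
Four piles.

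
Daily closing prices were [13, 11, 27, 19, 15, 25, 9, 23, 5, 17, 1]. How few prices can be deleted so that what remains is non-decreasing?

Fewest deletions = n − (longest non-decreasing subsequence).
i:      1  2  3  4  5  6  7  8  9 10 11
a[i]:  13 11 27 19 15 25  9 23  5 17  1
dp:     1  1  2  2  2  3  1  3  1  3  1
max dp = 3, so deletions = 11 − 3 = 8.

8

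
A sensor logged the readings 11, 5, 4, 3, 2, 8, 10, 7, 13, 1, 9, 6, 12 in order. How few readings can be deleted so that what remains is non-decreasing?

9

Fewest deletions = n − (longest non-decreasing subsequence).
Patience tails:
11 → extends → [11]
5 → replaces 11 → [5]
4 → replaces 5 → [4]
3 → replaces 4 → [3]
2 → replaces 3 → [2]
8 → extends → [2, 8]
10 → extends → [2, 8, 10]
7 → replaces 8 → [2, 7, 10]
13 → extends → [2, 7, 10, 13]
1 → replaces 2 → [1, 7, 10, 13]
9 → replaces 10 → [1, 7, 9, 13]
6 → replaces 7 → [1, 6, 9, 13]
12 → replaces 13 → [1, 6, 9, 12]
Longest non-decreasing subsequence has length 4, so deletions = 13 − 4 = 9.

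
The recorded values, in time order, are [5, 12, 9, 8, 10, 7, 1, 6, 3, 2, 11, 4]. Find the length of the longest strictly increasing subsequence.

4

Track the smallest tail for each achievable length (strict):
5 → extends → [5]
12 → extends → [5, 12]
9 → replaces 12 → [5, 9]
8 → replaces 9 → [5, 8]
10 → extends → [5, 8, 10]
7 → replaces 8 → [5, 7, 10]
1 → replaces 5 → [1, 7, 10]
6 → replaces 7 → [1, 6, 10]
3 → replaces 6 → [1, 3, 10]
2 → replaces 3 → [1, 2, 10]
11 → extends → [1, 2, 10, 11]
4 → replaces 10 → [1, 2, 4, 11]
Four tails, so the longest strictly increasing subsequence has length 4 (e.g. 5, 9, 10, 11).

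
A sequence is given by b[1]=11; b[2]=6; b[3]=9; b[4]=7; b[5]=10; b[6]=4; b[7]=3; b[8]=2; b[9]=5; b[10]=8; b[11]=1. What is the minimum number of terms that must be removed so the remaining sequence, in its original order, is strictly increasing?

8

Fewest deletions = n − (longest strictly increasing subsequence).
i:      1  2  3  4  5  6  7  8  9 10 11
b[i]:  11  6  9  7 10  4  3  2  5  8  1
dp:     1  1  2  2  3  1  1  1  2  3  1
max dp = 3, so deletions = 11 − 3 = 8.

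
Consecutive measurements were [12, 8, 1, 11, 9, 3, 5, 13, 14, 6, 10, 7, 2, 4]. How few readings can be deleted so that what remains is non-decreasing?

Fewest deletions = n − (longest non-decreasing subsequence).
i:      1  2  3  4  5  6  7  8  9 10 11 12 13 14
a[i]:  12  8  1 11  9  3  5 13 14  6 10  7  2  4
dp:     1  1  1  2  2  2  3  4  5  4  5  5  2  3
max dp = 5, so deletions = 14 − 5 = 9.

9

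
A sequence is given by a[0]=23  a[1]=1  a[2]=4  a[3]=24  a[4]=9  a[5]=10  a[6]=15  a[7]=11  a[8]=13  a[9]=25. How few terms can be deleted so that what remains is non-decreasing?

Fewest deletions = n − (longest non-decreasing subsequence).
Patience tails:
23 → extends → [23]
1 → replaces 23 → [1]
4 → extends → [1, 4]
24 → extends → [1, 4, 24]
9 → replaces 24 → [1, 4, 9]
10 → extends → [1, 4, 9, 10]
15 → extends → [1, 4, 9, 10, 15]
11 → replaces 15 → [1, 4, 9, 10, 11]
13 → extends → [1, 4, 9, 10, 11, 13]
25 → extends → [1, 4, 9, 10, 11, 13, 25]
Longest non-decreasing subsequence has length 7, so deletions = 10 − 7 = 3.

3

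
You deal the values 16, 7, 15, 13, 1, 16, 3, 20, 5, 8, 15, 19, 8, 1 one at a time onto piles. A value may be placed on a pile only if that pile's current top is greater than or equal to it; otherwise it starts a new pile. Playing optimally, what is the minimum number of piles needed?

6

Place each on the leftmost legal pile:
16 → new pile 1 (tops now [16])
7 → pile 1 (tops now [7])
15 → new pile 2 (tops now [7, 15])
13 → pile 2 (tops now [7, 13])
1 → pile 1 (tops now [1, 13])
16 → new pile 3 (tops now [1, 13, 16])
3 → pile 2 (tops now [1, 3, 16])
20 → new pile 4 (tops now [1, 3, 16, 20])
5 → pile 3 (tops now [1, 3, 5, 20])
8 → pile 4 (tops now [1, 3, 5, 8])
15 → new pile 5 (tops now [1, 3, 5, 8, 15])
19 → new pile 6 (tops now [1, 3, 5, 8, 15, 19])
8 → pile 4 (tops now [1, 3, 5, 8, 15, 19])
1 → pile 1 (tops now [1, 3, 5, 8, 15, 19])
Six piles.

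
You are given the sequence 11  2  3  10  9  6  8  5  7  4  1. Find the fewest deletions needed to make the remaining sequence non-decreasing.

7

Fewest deletions = n − (longest non-decreasing subsequence).
i:      1  2  3  4  5  6  7  8  9 10 11
a[i]:  11  2  3 10  9  6  8  5  7  4  1
dp:     1  1  2  3  3  3  4  3  4  3  1
max dp = 4, so deletions = 11 − 4 = 7.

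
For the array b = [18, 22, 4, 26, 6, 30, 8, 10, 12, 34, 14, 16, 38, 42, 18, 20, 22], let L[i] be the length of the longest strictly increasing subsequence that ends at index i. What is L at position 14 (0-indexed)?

dp[i] = 1 + max{dp[j] : j<i, b[j]<b[i]} (or 1 if no such j):
i:      0  1  2  3  4  5  6  7  8  9 10 11 12 13 14 15 16
b[i]:  18 22  4 26  6 30  8 10 12 34 14 16 38 42 18 20 22
dp:     1  2  1  3  2  4  3  4  5  6  6  7  8  9  8  9 10
At index 14 the value is 8.

8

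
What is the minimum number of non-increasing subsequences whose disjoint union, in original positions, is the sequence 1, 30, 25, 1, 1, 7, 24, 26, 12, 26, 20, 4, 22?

5

Place each on the leftmost legal pile:
1 → new pile 1 (tops now [1])
30 → new pile 2 (tops now [1, 30])
25 → pile 2 (tops now [1, 25])
1 → pile 1 (tops now [1, 25])
1 → pile 1 (tops now [1, 25])
7 → pile 2 (tops now [1, 7])
24 → new pile 3 (tops now [1, 7, 24])
26 → new pile 4 (tops now [1, 7, 24, 26])
12 → pile 3 (tops now [1, 7, 12, 26])
26 → pile 4 (tops now [1, 7, 12, 26])
20 → pile 4 (tops now [1, 7, 12, 20])
4 → pile 2 (tops now [1, 4, 12, 20])
22 → new pile 5 (tops now [1, 4, 12, 20, 22])
Five piles.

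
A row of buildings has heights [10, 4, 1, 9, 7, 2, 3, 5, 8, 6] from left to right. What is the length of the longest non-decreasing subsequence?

5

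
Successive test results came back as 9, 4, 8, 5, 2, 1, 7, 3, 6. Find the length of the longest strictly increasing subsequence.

Track the smallest tail for each achievable length (strict):
9 → extends → [9]
4 → replaces 9 → [4]
8 → extends → [4, 8]
5 → replaces 8 → [4, 5]
2 → replaces 4 → [2, 5]
1 → replaces 2 → [1, 5]
7 → extends → [1, 5, 7]
3 → replaces 5 → [1, 3, 7]
6 → replaces 7 → [1, 3, 6]
Three tails, so the longest strictly increasing subsequence has length 3 (e.g. 4, 5, 7).

3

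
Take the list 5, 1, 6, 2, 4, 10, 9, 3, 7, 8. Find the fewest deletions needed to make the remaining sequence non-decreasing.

5

Fewest deletions = n − (longest non-decreasing subsequence).
i:      1  2  3  4  5  6  7  8  9 10
a[i]:   5  1  6  2  4 10  9  3  7  8
dp:     1  1  2  2  3  4  4  3  4  5
max dp = 5, so deletions = 10 − 5 = 5.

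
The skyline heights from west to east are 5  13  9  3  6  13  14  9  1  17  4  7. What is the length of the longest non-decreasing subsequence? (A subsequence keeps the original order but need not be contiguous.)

5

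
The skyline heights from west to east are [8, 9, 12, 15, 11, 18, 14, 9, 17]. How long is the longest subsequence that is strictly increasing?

5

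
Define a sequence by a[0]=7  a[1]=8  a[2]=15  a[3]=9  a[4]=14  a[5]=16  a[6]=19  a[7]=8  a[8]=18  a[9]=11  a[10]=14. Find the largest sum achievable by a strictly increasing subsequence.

73

Let S[i] be the best sum of a strictly increasing subsequence ending at i:
i:      0  1  2  3  4  5  6  7  8  9 10
a[i]:   7  8 15  9 14 16 19  8 18 11 14
S:      7 15 30 24 38 54 73 15 72 35 49
Maximum is 73 (e.g. 7 + 8 + 9 + 14 + 16 + 19).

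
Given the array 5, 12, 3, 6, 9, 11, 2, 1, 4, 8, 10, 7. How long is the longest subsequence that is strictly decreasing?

4

Negate each value so 'decreasing' becomes 'increasing', then run patience tails on the negated sequence:
-5 → extends → [-5]
-12 → replaces -5 → [-12]
-3 → extends → [-12, -3]
-6 → replaces -3 → [-12, -6]
-9 → replaces -6 → [-12, -9]
-11 → replaces -9 → [-12, -11]
-2 → extends → [-12, -11, -2]
-1 → extends → [-12, -11, -2, -1]
-4 → replaces -2 → [-12, -11, -4, -1]
-8 → replaces -4 → [-12, -11, -8, -1]
-10 → replaces -8 → [-12, -11, -10, -1]
-7 → replaces -1 → [-12, -11, -10, -7]
Four tails, so the longest strictly decreasing subsequence of the original has length 4.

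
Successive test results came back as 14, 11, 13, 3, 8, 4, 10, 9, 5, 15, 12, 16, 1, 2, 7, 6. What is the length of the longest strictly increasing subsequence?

5

Let dp[i] be the length of the longest such subsequence ending at index i:
i:      1  2  3  4  5  6  7  8  9 10 11 12 13 14 15 16
a[i]:  14 11 13  3  8  4 10  9  5 15 12 16  1  2  7  6
dp:     1  1  2  1  2  2  3  3  3  4  4  5  1  2  4  4
Maximum dp value is 5.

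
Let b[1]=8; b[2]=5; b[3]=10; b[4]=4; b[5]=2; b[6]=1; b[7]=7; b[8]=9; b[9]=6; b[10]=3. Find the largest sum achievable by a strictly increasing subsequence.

21

Let S[i] be the best sum of a strictly increasing subsequence ending at i:
i:      1  2  3  4  5  6  7  8  9 10
b[i]:   8  5 10  4  2  1  7  9  6  3
S:      8  5 18  4  2  1 12 21 11  5
Maximum is 21 (e.g. 5 + 7 + 9).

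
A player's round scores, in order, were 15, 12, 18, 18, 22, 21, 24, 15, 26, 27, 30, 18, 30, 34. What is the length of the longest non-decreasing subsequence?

10

Let dp[i] be the length of the longest such subsequence ending at index i:
i:      1  2  3  4  5  6  7  8  9 10 11 12 13 14
a[i]:  15 12 18 18 22 21 24 15 26 27 30 18 30 34
dp:     1  1  2  3  4  4  5  2  6  7  8  4  9 10
Maximum dp value is 10.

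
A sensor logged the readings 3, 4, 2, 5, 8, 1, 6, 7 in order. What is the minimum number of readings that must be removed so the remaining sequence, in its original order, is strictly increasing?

3

Fewest deletions = n − (longest strictly increasing subsequence).
i:     1 2 3 4 5 6 7 8
a[i]:  3 4 2 5 8 1 6 7
dp:    1 2 1 3 4 1 4 5
max dp = 5, so deletions = 8 − 5 = 3.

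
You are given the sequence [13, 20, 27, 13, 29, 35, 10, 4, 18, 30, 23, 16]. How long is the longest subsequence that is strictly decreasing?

4

Negate each value so 'decreasing' becomes 'increasing', then run patience tails on the negated sequence:
-13 → extends → [-13]
-20 → replaces -13 → [-20]
-27 → replaces -20 → [-27]
-13 → extends → [-27, -13]
-29 → replaces -27 → [-29, -13]
-35 → replaces -29 → [-35, -13]
-10 → extends → [-35, -13, -10]
-4 → extends → [-35, -13, -10, -4]
-18 → replaces -13 → [-35, -18, -10, -4]
-30 → replaces -18 → [-35, -30, -10, -4]
-23 → replaces -10 → [-35, -30, -23, -4]
-16 → replaces -4 → [-35, -30, -23, -16]
Four tails, so the longest strictly decreasing subsequence of the original has length 4.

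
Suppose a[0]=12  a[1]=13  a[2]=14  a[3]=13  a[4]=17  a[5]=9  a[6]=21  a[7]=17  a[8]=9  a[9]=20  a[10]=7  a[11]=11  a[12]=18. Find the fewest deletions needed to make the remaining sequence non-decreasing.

7

Fewest deletions = n − (longest non-decreasing subsequence).
Patience tails:
12 → extends → [12]
13 → extends → [12, 13]
14 → extends → [12, 13, 14]
13 → replaces 14 → [12, 13, 13]
17 → extends → [12, 13, 13, 17]
9 → replaces 12 → [9, 13, 13, 17]
21 → extends → [9, 13, 13, 17, 21]
17 → replaces 21 → [9, 13, 13, 17, 17]
9 → replaces 13 → [9, 9, 13, 17, 17]
20 → extends → [9, 9, 13, 17, 17, 20]
7 → replaces 9 → [7, 9, 13, 17, 17, 20]
11 → replaces 13 → [7, 9, 11, 17, 17, 20]
18 → replaces 20 → [7, 9, 11, 17, 17, 18]
Longest non-decreasing subsequence has length 6, so deletions = 13 − 6 = 7.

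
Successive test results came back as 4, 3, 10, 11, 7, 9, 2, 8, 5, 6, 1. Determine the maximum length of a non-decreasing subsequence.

3

Track the smallest tail for each achievable length (allowing ties):
4 → extends → [4]
3 → replaces 4 → [3]
10 → extends → [3, 10]
11 → extends → [3, 10, 11]
7 → replaces 10 → [3, 7, 11]
9 → replaces 11 → [3, 7, 9]
2 → replaces 3 → [2, 7, 9]
8 → replaces 9 → [2, 7, 8]
5 → replaces 7 → [2, 5, 8]
6 → replaces 8 → [2, 5, 6]
1 → replaces 2 → [1, 5, 6]
Three tails, so the longest non-decreasing subsequence has length 3 (e.g. 4, 10, 11).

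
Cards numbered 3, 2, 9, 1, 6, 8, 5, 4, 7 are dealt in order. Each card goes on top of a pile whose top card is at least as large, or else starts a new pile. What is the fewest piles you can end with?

3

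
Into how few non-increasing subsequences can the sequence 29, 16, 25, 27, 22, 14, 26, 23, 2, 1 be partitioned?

3

The minimum number of non-increasing subsequences covering a sequence equals the length of its longest strictly increasing subsequence.
LIS length is 3 (e.g. 16, 25, 27), so 3 piles are needed.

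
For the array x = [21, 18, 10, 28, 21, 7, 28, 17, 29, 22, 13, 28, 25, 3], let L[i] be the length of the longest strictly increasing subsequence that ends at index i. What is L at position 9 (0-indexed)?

dp[i] = 1 + max{dp[j] : j<i, x[j]<x[i]} (or 1 if no such j):
i:      0  1  2  3  4  5  6  7  8  9 10 11 12 13
x[i]:  21 18 10 28 21  7 28 17 29 22 13 28 25  3
dp:     1  1  1  2  2  1  3  2  4  3  2  4  4  1
At index 9 the value is 3.

3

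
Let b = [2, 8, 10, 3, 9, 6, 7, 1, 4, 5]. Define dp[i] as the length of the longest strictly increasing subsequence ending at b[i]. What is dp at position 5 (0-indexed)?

3

dp[i] = 1 + max{dp[j] : j<i, b[j]<b[i]} (or 1 if no such j):
i:      0  1  2  3  4  5  6  7  8  9
b[i]:   2  8 10  3  9  6  7  1  4  5
dp:     1  2  3  2  3  3  4  1  3  4
At index 5 the value is 3.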